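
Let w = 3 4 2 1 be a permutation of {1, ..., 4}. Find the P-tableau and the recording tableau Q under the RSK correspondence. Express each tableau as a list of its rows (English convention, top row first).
Insert each entry of the permutation into P by Schensted row insertion, recording in Q the position of each new cell.

After inserting 3: P = [[3]].
After inserting 4: P = [[3, 4]].
After inserting 2: P = [[2, 4], [3]].
After inserting 1: P = [[1, 4], [2], [3]].

So P = [[1, 4], [2], [3]], Q = [[1, 2], [3], [4]].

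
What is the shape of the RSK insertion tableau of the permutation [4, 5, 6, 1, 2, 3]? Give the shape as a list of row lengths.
[3, 3]

Row-insert each entry into an empty tableau.

After inserting 4: P = [[4]].
After inserting 5: P = [[4, 5]].
After inserting 6: P = [[4, 5, 6]].
After inserting 1: P = [[1, 5, 6], [4]].
After inserting 2: P = [[1, 2, 6], [4, 5]].
After inserting 3: P = [[1, 2, 3], [4, 5, 6]].

The final insertion tableau P = [[1, 2, 3], [4, 5, 6]] has shape [3, 3].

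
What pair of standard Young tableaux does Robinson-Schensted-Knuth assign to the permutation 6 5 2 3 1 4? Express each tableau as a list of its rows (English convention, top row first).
Insert each entry of the permutation into P by Schensted row insertion, recording in Q the position of each new cell.

Insert 6: appended to row 1. P = [[6]], Q = [[1]].
Insert 5: 5 bumps 6 from row 1; 6 starts row 2. P = [[5], [6]], Q = [[1], [2]].
Insert 2: 2 bumps 5 from row 1; 5 bumps 6 from row 2; 6 starts row 3. P = [[2], [5], [6]], Q = [[1], [2], [3]].
Insert 3: appended to row 1. P = [[2, 3], [5], [6]], Q = [[1, 4], [2], [3]].
Insert 1: 1 bumps 2 from row 1; 2 bumps 5 from row 2; 5 bumps 6 from row 3; 6 starts row 4. P = [[1, 3], [2], [5], [6]], Q = [[1, 4], [2], [3], [5]].
Insert 4: appended to row 1. P = [[1, 3, 4], [2], [5], [6]], Q = [[1, 4, 6], [2], [3], [5]].

So P = [[1, 3, 4], [2], [5], [6]], Q = [[1, 4, 6], [2], [3], [5]].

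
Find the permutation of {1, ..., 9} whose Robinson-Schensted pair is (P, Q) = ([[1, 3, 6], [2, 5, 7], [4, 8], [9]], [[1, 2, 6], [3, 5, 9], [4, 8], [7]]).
Reverse the RSK construction: for i from n down to 1, find the cell of Q containing i, remove the entry at that cell from P, and reverse-bump it up through P; the value ejected from row 1 is w(i).

Step i=9: Q has 9 at row 2, column 3; remove 7 from row 2 of P and reverse-bump: 7 enters row 1 and ejects 6. So w(9) = 6. P is now [[1, 3, 7], [2, 5], [4, 8], [9]].
Step i=8: Q has 8 at row 3, column 2; remove 8 from row 3 of P and reverse-bump: 8 enters row 2 and ejects 5; 5 enters row 1 and ejects 3. So w(8) = 3. P is now [[1, 5, 7], [2, 8], [4], [9]].
Step i=7: Q has 7 at row 4, column 1; remove 9 from row 4 of P and reverse-bump: 9 enters row 3 and ejects 4; 4 enters row 2 and ejects 2; 2 enters row 1 and ejects 1. So w(7) = 1. P is now [[2, 5, 7], [4, 8], [9]].
Step i=6: Q has 6 at row 1, column 3; remove that cell from P, ejecting 7. So w(6) = 7. P is now [[2, 5], [4, 8], [9]].
Step i=5: Q has 5 at row 2, column 2; remove 8 from row 2 of P and reverse-bump: 8 enters row 1 and ejects 5. So w(5) = 5. P is now [[2, 8], [4], [9]].
Step i=4: Q has 4 at row 3, column 1; remove 9 from row 3 of P and reverse-bump: 9 enters row 2 and ejects 4; 4 enters row 1 and ejects 2. So w(4) = 2. P is now [[4, 8], [9]].
Step i=3: Q has 3 at row 2, column 1; remove 9 from row 2 of P and reverse-bump: 9 enters row 1 and ejects 8. So w(3) = 8. P is now [[4, 9]].
Step i=2: Q has 2 at row 1, column 2; remove that cell from P, ejecting 9. So w(2) = 9. P is now [[4]].
Step i=1: Q has 1 at row 1, column 1; remove that cell from P, ejecting 4. So w(1) = 4. P is now [].

So w = 4 9 8 2 5 7 1 3 6.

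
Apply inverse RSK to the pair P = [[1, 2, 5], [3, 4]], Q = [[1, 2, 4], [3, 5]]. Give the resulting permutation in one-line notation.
Reverse the RSK construction: for i from n down to 1, find the cell of Q containing i, remove the entry at that cell from P, and reverse-bump it up through P; the value ejected from row 1 is w(i).

Step i=5: Q has 5 at row 2, column 2; remove 4 from row 2 of P and reverse-bump: 4 enters row 1 and ejects 2. So w(5) = 2. P is now [[1, 4, 5], [3]].
Step i=4: Q has 4 at row 1, column 3; remove that cell from P, ejecting 5. So w(4) = 5. P is now [[1, 4], [3]].
Step i=3: Q has 3 at row 2, column 1; remove 3 from row 2 of P and reverse-bump: 3 enters row 1 and ejects 1. So w(3) = 1. P is now [[3, 4]].
Step i=2: Q has 2 at row 1, column 2; remove that cell from P, ejecting 4. So w(2) = 4. P is now [[3]].
Step i=1: Q has 1 at row 1, column 1; remove that cell from P, ejecting 3. So w(1) = 3. P is now [].

So w = 3 4 1 5 2.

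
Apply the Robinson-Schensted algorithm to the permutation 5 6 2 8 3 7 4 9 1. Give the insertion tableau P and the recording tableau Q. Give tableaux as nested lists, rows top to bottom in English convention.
Insert each entry of the permutation into P by Schensted row insertion, recording in Q the position of each new cell.

After inserting 5: P = [[5]].
After inserting 6: P = [[5, 6]].
After inserting 2: P = [[2, 6], [5]].
After inserting 8: P = [[2, 6, 8], [5]].
After inserting 3: P = [[2, 3, 8], [5, 6]].
After inserting 7: P = [[2, 3, 7], [5, 6, 8]].
After inserting 4: P = [[2, 3, 4], [5, 6, 7], [8]].
After inserting 9: P = [[2, 3, 4, 9], [5, 6, 7], [8]].
After inserting 1: P = [[1, 3, 4, 9], [2, 6, 7], [5], [8]].

So P = [[1, 3, 4, 9], [2, 6, 7], [5], [8]], Q = [[1, 2, 4, 8], [3, 5, 6], [7], [9]].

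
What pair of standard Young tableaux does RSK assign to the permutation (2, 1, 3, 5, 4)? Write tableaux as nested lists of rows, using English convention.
P = [[1, 3, 4], [2, 5]], Q = [[1, 3, 4], [2, 5]]

Insert each entry of the permutation into P by Schensted row insertion, recording in Q the position of each new cell.

Insert 2: appended to row 1. P = [[2]], Q = [[1]].
Insert 1: 1 bumps 2 from row 1; 2 starts row 2. P = [[1], [2]], Q = [[1], [2]].
Insert 3: appended to row 1. P = [[1, 3], [2]], Q = [[1, 3], [2]].
Insert 5: appended to row 1. P = [[1, 3, 5], [2]], Q = [[1, 3, 4], [2]].
Insert 4: 4 bumps 5 from row 1; 5 appends to row 2. P = [[1, 3, 4], [2, 5]], Q = [[1, 3, 4], [2, 5]].

So P = [[1, 3, 4], [2, 5]], Q = [[1, 3, 4], [2, 5]].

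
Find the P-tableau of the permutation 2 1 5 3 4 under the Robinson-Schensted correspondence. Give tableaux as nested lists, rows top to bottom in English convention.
P = [[1, 3, 4], [2, 5]]

Insert 2: appended to row 1. P = [[2]].
Insert 1: 1 bumps 2 from row 1; 2 starts row 2. P = [[1], [2]].
Insert 5: appended to row 1. P = [[1, 5], [2]].
Insert 3: 3 bumps 5 from row 1; 5 appends to row 2. P = [[1, 3], [2, 5]].
Insert 4: appended to row 1. P = [[1, 3, 4], [2, 5]].

So P = [[1, 3, 4], [2, 5]].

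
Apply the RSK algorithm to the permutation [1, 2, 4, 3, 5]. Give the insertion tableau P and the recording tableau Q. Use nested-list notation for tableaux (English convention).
P = [[1, 2, 3, 5], [4]], Q = [[1, 2, 3, 5], [4]]

Insert each entry of the permutation into P by Schensted row insertion, recording in Q the position of each new cell.

Insert 1: appended to row 1. P = [[1]], Q = [[1]].
Insert 2: appended to row 1. P = [[1, 2]], Q = [[1, 2]].
Insert 4: appended to row 1. P = [[1, 2, 4]], Q = [[1, 2, 3]].
Insert 3: 3 bumps 4 from row 1; 4 starts row 2. P = [[1, 2, 3], [4]], Q = [[1, 2, 3], [4]].
Insert 5: appended to row 1. P = [[1, 2, 3, 5], [4]], Q = [[1, 2, 3, 5], [4]].

So P = [[1, 2, 3, 5], [4]], Q = [[1, 2, 3, 5], [4]].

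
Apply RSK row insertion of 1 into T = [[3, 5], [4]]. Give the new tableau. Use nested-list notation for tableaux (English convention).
[[1, 5], [3], [4]]

In row 1, 1 replaces 3 (the leftmost entry greater than 1); 3 is bumped to row 2. In row 2, 3 replaces 4 (the leftmost entry greater than 3); 4 is bumped to row 3. 4 starts a new row 3. The new tableau is [[1, 5], [3], [4]].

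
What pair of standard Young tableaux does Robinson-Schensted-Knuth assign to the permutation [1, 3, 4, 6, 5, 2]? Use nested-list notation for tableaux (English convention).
P = [[1, 2, 4, 5], [3], [6]], Q = [[1, 2, 3, 4], [5], [6]]

Insert each entry of the permutation into P by Schensted row insertion, recording in Q the position of each new cell.

Insert 1: appended to row 1. P = [[1]].
Insert 3: appended to row 1. P = [[1, 3]].
Insert 4: appended to row 1. P = [[1, 3, 4]].
Insert 6: appended to row 1. P = [[1, 3, 4, 6]].
Insert 5: 5 bumps 6 from row 1; 6 starts row 2. P = [[1, 3, 4, 5], [6]].
Insert 2: 2 bumps 3 from row 1; 3 bumps 6 from row 2; 6 starts row 3. P = [[1, 2, 4, 5], [3], [6]].

So P = [[1, 2, 4, 5], [3], [6]], Q = [[1, 2, 3, 4], [5], [6]].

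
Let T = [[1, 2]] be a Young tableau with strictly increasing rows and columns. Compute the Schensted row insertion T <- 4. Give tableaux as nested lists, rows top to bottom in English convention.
[[1, 2, 4]]

4 is larger than every entry of row 1, so it is appended to row 1. The new tableau is [[1, 2, 4]].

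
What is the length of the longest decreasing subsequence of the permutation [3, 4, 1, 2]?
2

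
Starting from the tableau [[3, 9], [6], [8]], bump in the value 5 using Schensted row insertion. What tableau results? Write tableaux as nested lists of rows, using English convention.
In row 1, 5 replaces 9 (the leftmost entry greater than 5); 9 is bumped to row 2. 9 is appended to row 2. The new tableau is [[3, 5], [6, 9], [8]].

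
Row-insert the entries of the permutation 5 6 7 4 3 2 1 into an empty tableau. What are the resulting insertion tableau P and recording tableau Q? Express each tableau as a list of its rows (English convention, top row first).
Insert each entry of the permutation into P by Schensted row insertion, recording in Q the position of each new cell.

Insert 5: appended to row 1. P = [[5]].
Insert 6: appended to row 1. P = [[5, 6]].
Insert 7: appended to row 1. P = [[5, 6, 7]].
Insert 4: 4 bumps 5 from row 1; 5 starts row 2. P = [[4, 6, 7], [5]].
Insert 3: 3 bumps 4 from row 1; 4 bumps 5 from row 2; 5 starts row 3. P = [[3, 6, 7], [4], [5]].
Insert 2: 2 bumps 3 from row 1; 3 bumps 4 from row 2; 4 bumps 5 from row 3; 5 starts row 4. P = [[2, 6, 7], [3], [4], [5]].
Insert 1: 1 bumps 2 from row 1; 2 bumps 3 from row 2; 3 bumps 4 from row 3; 4 bumps 5 from row 4; 5 starts row 5. P = [[1, 6, 7], [2], [3], [4], [5]].

So P = [[1, 6, 7], [2], [3], [4], [5]], Q = [[1, 2, 3], [4], [5], [6], [7]].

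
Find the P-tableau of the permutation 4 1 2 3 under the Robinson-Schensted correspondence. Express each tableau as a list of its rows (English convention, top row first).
P = [[1, 2, 3], [4]]

Insert 4: appended to row 1. P = [[4]].
Insert 1: 1 bumps 4 from row 1; 4 starts row 2. P = [[1], [4]].
Insert 2: appended to row 1. P = [[1, 2], [4]].
Insert 3: appended to row 1. P = [[1, 2, 3], [4]].

So P = [[1, 2, 3], [4]].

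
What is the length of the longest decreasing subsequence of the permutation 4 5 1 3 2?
3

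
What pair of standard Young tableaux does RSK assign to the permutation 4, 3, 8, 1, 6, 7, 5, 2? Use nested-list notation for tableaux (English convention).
Insert each entry of the permutation into P by Schensted row insertion, recording in Q the position of each new cell.

Insert 4: appended to row 1. P = [[4]].
Insert 3: 3 bumps 4 from row 1; 4 starts row 2. P = [[3], [4]].
Insert 8: appended to row 1. P = [[3, 8], [4]].
Insert 1: 1 bumps 3 from row 1; 3 bumps 4 from row 2; 4 starts row 3. P = [[1, 8], [3], [4]].
Insert 6: 6 bumps 8 from row 1; 8 appends to row 2. P = [[1, 6], [3, 8], [4]].
Insert 7: appended to row 1. P = [[1, 6, 7], [3, 8], [4]].
Insert 5: 5 bumps 6 from row 1; 6 bumps 8 from row 2; 8 appends to row 3. P = [[1, 5, 7], [3, 6], [4, 8]].
Insert 2: 2 bumps 5 from row 1; 5 bumps 6 from row 2; 6 bumps 8 from row 3; 8 starts row 4. P = [[1, 2, 7], [3, 5], [4, 6], [8]].

So P = [[1, 2, 7], [3, 5], [4, 6], [8]], Q = [[1, 3, 6], [2, 5], [4, 7], [8]].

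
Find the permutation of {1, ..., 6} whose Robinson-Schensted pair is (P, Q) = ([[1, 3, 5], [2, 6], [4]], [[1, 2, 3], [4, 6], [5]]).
2 4 6 3 1 5

Reverse the RSK construction: for i from n down to 1, find the cell of Q containing i, remove the entry at that cell from P, and reverse-bump it up through P; the value ejected from row 1 is w(i).

Step i=6: Q has 6 at row 2, column 2; remove 6 from row 2 of P and reverse-bump: 6 enters row 1 and ejects 5. So w(6) = 5. P is now [[1, 3, 6], [2], [4]].
Step i=5: Q has 5 at row 3, column 1; remove 4 from row 3 of P and reverse-bump: 4 enters row 2 and ejects 2; 2 enters row 1 and ejects 1. So w(5) = 1. P is now [[2, 3, 6], [4]].
Step i=4: Q has 4 at row 2, column 1; remove 4 from row 2 of P and reverse-bump: 4 enters row 1 and ejects 3. So w(4) = 3. P is now [[2, 4, 6]].
Step i=3: Q has 3 at row 1, column 3; remove that cell from P, ejecting 6. So w(3) = 6. P is now [[2, 4]].
Step i=2: Q has 2 at row 1, column 2; remove that cell from P, ejecting 4. So w(2) = 4. P is now [[2]].
Step i=1: Q has 1 at row 1, column 1; remove that cell from P, ejecting 2. So w(1) = 2. P is now [].

So w = 2 4 6 3 1 5.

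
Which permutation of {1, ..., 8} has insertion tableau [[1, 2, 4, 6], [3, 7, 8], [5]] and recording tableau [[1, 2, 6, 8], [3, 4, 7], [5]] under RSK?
5 7 1 3 2 8 4 6

Reverse the RSK construction: for i from n down to 1, find the cell of Q containing i, remove the entry at that cell from P, and reverse-bump it up through P; the value ejected from row 1 is w(i).

Step i=8: Q has 8 at row 1, column 4; remove that cell from P, ejecting 6. So w(8) = 6. P is now [[1, 2, 4], [3, 7, 8], [5]].
Step i=7: Q has 7 at row 2, column 3; remove 8 from row 2 of P and reverse-bump: 8 enters row 1 and ejects 4. So w(7) = 4. P is now [[1, 2, 8], [3, 7], [5]].
Step i=6: Q has 6 at row 1, column 3; remove that cell from P, ejecting 8. So w(6) = 8. P is now [[1, 2], [3, 7], [5]].
Step i=5: Q has 5 at row 3, column 1; remove 5 from row 3 of P and reverse-bump: 5 enters row 2 and ejects 3; 3 enters row 1 and ejects 2. So w(5) = 2. P is now [[1, 3], [5, 7]].
Step i=4: Q has 4 at row 2, column 2; remove 7 from row 2 of P and reverse-bump: 7 enters row 1 and ejects 3. So w(4) = 3. P is now [[1, 7], [5]].
Step i=3: Q has 3 at row 2, column 1; remove 5 from row 2 of P and reverse-bump: 5 enters row 1 and ejects 1. So w(3) = 1. P is now [[5, 7]].
Step i=2: Q has 2 at row 1, column 2; remove that cell from P, ejecting 7. So w(2) = 7. P is now [[5]].
Step i=1: Q has 1 at row 1, column 1; remove that cell from P, ejecting 5. So w(1) = 5. P is now [].

So w = 5 7 1 3 2 8 4 6.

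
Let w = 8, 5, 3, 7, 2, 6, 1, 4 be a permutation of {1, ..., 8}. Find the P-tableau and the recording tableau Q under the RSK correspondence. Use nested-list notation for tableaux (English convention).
Insert each entry of the permutation into P by Schensted row insertion, recording in Q the position of each new cell.

Insert 8: appended to row 1. P = [[8]], Q = [[1]].
Insert 5: 5 bumps 8 from row 1; 8 starts row 2. P = [[5], [8]], Q = [[1], [2]].
Insert 3: 3 bumps 5 from row 1; 5 bumps 8 from row 2; 8 starts row 3. P = [[3], [5], [8]], Q = [[1], [2], [3]].
Insert 7: appended to row 1. P = [[3, 7], [5], [8]], Q = [[1, 4], [2], [3]].
Insert 2: 2 bumps 3 from row 1; 3 bumps 5 from row 2; 5 bumps 8 from row 3; 8 starts row 4. P = [[2, 7], [3], [5], [8]], Q = [[1, 4], [2], [3], [5]].
Insert 6: 6 bumps 7 from row 1; 7 appends to row 2. P = [[2, 6], [3, 7], [5], [8]], Q = [[1, 4], [2, 6], [3], [5]].
Insert 1: 1 bumps 2 from row 1; 2 bumps 3 from row 2; 3 bumps 5 from row 3; 5 bumps 8 from row 4; 8 starts row 5. P = [[1, 6], [2, 7], [3], [5], [8]], Q = [[1, 4], [2, 6], [3], [5], [7]].
Insert 4: 4 bumps 6 from row 1; 6 bumps 7 from row 2; 7 appends to row 3. P = [[1, 4], [2, 6], [3, 7], [5], [8]], Q = [[1, 4], [2, 6], [3, 8], [5], [7]].

So P = [[1, 4], [2, 6], [3, 7], [5], [8]], Q = [[1, 4], [2, 6], [3, 8], [5], [7]].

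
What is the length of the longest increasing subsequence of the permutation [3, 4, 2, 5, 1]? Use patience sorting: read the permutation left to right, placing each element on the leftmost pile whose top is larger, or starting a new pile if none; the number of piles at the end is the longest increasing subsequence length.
3

3: new pile. tops = [3]
4: new pile. tops = [3, 4]
2: onto pile 1 (replacing 3). tops = [2, 4]
5: new pile. tops = [2, 4, 5]
1: onto pile 1 (replacing 2). tops = [1, 4, 5]

3 piles, so the longest increasing subsequence has length 3.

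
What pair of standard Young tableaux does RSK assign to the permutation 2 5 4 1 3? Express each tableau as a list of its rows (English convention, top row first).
P = [[1, 3], [2, 4], [5]], Q = [[1, 2], [3, 5], [4]]

Insert each entry of the permutation into P by Schensted row insertion, recording in Q the position of each new cell.

Insert 2: appended to row 1. P = [[2]].
Insert 5: appended to row 1. P = [[2, 5]].
Insert 4: 4 bumps 5 from row 1; 5 starts row 2. P = [[2, 4], [5]].
Insert 1: 1 bumps 2 from row 1; 2 bumps 5 from row 2; 5 starts row 3. P = [[1, 4], [2], [5]].
Insert 3: 3 bumps 4 from row 1; 4 appends to row 2. P = [[1, 3], [2, 4], [5]].

So P = [[1, 3], [2, 4], [5]], Q = [[1, 2], [3, 5], [4]].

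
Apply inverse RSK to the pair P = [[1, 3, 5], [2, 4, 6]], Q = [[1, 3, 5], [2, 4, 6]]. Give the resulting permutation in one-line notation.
2 1 4 3 6 5

Reverse the RSK construction: for i from n down to 1, find the cell of Q containing i, remove the entry at that cell from P, and reverse-bump it up through P; the value ejected from row 1 is w(i).

Step i=6: Q has 6 at row 2, column 3; remove 6 from row 2 of P and reverse-bump: 6 enters row 1 and ejects 5. So w(6) = 5. P is now [[1, 3, 6], [2, 4]].
Step i=5: Q has 5 at row 1, column 3; remove that cell from P, ejecting 6. So w(5) = 6. P is now [[1, 3], [2, 4]].
Step i=4: Q has 4 at row 2, column 2; remove 4 from row 2 of P and reverse-bump: 4 enters row 1 and ejects 3. So w(4) = 3. P is now [[1, 4], [2]].
Step i=3: Q has 3 at row 1, column 2; remove that cell from P, ejecting 4. So w(3) = 4. P is now [[1], [2]].
Step i=2: Q has 2 at row 2, column 1; remove 2 from row 2 of P and reverse-bump: 2 enters row 1 and ejects 1. So w(2) = 1. P is now [[2]].
Step i=1: Q has 1 at row 1, column 1; remove that cell from P, ejecting 2. So w(1) = 2. P is now [].

So w = 2 1 4 3 6 5.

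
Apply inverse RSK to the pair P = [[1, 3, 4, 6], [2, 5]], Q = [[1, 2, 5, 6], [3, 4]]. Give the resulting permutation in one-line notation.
Reverse the RSK construction: for i from n down to 1, find the cell of Q containing i, remove the entry at that cell from P, and reverse-bump it up through P; the value ejected from row 1 is w(i).

Step i=6: Q has 6 at row 1, column 4; remove that cell from P, ejecting 6. So w(6) = 6. P is now [[1, 3, 4], [2, 5]].
Step i=5: Q has 5 at row 1, column 3; remove that cell from P, ejecting 4. So w(5) = 4. P is now [[1, 3], [2, 5]].
Step i=4: Q has 4 at row 2, column 2; remove 5 from row 2 of P and reverse-bump: 5 enters row 1 and ejects 3. So w(4) = 3. P is now [[1, 5], [2]].
Step i=3: Q has 3 at row 2, column 1; remove 2 from row 2 of P and reverse-bump: 2 enters row 1 and ejects 1. So w(3) = 1. P is now [[2, 5]].
Step i=2: Q has 2 at row 1, column 2; remove that cell from P, ejecting 5. So w(2) = 5. P is now [[2]].
Step i=1: Q has 1 at row 1, column 1; remove that cell from P, ejecting 2. So w(1) = 2. P is now [].

So w = 2 5 1 3 4 6.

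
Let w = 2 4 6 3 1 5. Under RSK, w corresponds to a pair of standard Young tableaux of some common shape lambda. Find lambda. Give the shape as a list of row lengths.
RSK row insertion gives P = [[1, 3, 5], [2, 6], [4]], which has shape [3, 2, 1].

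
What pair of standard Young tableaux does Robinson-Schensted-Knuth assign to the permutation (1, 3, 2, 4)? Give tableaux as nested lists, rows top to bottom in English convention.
Insert each entry of the permutation into P by Schensted row insertion, recording in Q the position of each new cell.

After inserting 1: P = [[1]].
After inserting 3: P = [[1, 3]].
After inserting 2: P = [[1, 2], [3]].
After inserting 4: P = [[1, 2, 4], [3]].

So P = [[1, 2, 4], [3]], Q = [[1, 2, 4], [3]].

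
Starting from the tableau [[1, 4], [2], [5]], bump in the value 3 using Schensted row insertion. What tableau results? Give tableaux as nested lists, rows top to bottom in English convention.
In row 1, 3 replaces 4 (the leftmost entry greater than 3); 4 is bumped to row 2. 4 is appended to row 2. The new tableau is [[1, 3], [2, 4], [5]].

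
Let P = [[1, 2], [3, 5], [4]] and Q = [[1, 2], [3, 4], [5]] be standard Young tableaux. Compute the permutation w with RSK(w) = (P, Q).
4 5 1 3 2

Reverse the RSK construction: for i from n down to 1, find the cell of Q containing i, remove the entry at that cell from P, and reverse-bump it up through P; the value ejected from row 1 is w(i).

Step i=5: Q has 5 at row 3, column 1; remove 4 from row 3 of P and reverse-bump: 4 enters row 2 and ejects 3; 3 enters row 1 and ejects 2. So w(5) = 2. P is now [[1, 3], [4, 5]].
Step i=4: Q has 4 at row 2, column 2; remove 5 from row 2 of P and reverse-bump: 5 enters row 1 and ejects 3. So w(4) = 3. P is now [[1, 5], [4]].
Step i=3: Q has 3 at row 2, column 1; remove 4 from row 2 of P and reverse-bump: 4 enters row 1 and ejects 1. So w(3) = 1. P is now [[4, 5]].
Step i=2: Q has 2 at row 1, column 2; remove that cell from P, ejecting 5. So w(2) = 5. P is now [[4]].
Step i=1: Q has 1 at row 1, column 1; remove that cell from P, ejecting 4. So w(1) = 4. P is now [].

So w = 4 5 1 3 2.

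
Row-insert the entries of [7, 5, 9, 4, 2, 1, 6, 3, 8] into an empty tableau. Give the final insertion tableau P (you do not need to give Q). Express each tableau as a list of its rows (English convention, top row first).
Insert 7: appended to row 1. P = [[7]].
Insert 5: 5 bumps 7 from row 1; 7 starts row 2. P = [[5], [7]].
Insert 9: appended to row 1. P = [[5, 9], [7]].
Insert 4: 4 bumps 5 from row 1; 5 bumps 7 from row 2; 7 starts row 3. P = [[4, 9], [5], [7]].
Insert 2: 2 bumps 4 from row 1; 4 bumps 5 from row 2; 5 bumps 7 from row 3; 7 starts row 4. P = [[2, 9], [4], [5], [7]].
Insert 1: 1 bumps 2 from row 1; 2 bumps 4 from row 2; 4 bumps 5 from row 3; 5 bumps 7 from row 4; 7 starts row 5. P = [[1, 9], [2], [4], [5], [7]].
Insert 6: 6 bumps 9 from row 1; 9 appends to row 2. P = [[1, 6], [2, 9], [4], [5], [7]].
Insert 3: 3 bumps 6 from row 1; 6 bumps 9 from row 2; 9 appends to row 3. P = [[1, 3], [2, 6], [4, 9], [5], [7]].
Insert 8: appended to row 1. P = [[1, 3, 8], [2, 6], [4, 9], [5], [7]].

So P = [[1, 3, 8], [2, 6], [4, 9], [5], [7]].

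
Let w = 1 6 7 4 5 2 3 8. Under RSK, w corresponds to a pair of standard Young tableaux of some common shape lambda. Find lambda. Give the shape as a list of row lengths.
RSK row insertion gives P = [[1, 2, 3, 8], [4, 5], [6, 7]], which has shape [4, 2, 2].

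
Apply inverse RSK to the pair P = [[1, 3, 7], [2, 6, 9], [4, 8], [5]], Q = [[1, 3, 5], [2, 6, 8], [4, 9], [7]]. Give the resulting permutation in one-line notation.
Reverse the RSK construction: for i from n down to 1, find the cell of Q containing i, remove the entry at that cell from P, and reverse-bump it up through P; the value ejected from row 1 is w(i).

Step i=9: Q has 9 at row 3, column 2; remove 8 from row 3 of P and reverse-bump: 8 enters row 2 and ejects 6; 6 enters row 1 and ejects 3. So w(9) = 3. P is now [[1, 6, 7], [2, 8, 9], [4], [5]].
Step i=8: Q has 8 at row 2, column 3; remove 9 from row 2 of P and reverse-bump: 9 enters row 1 and ejects 7. So w(8) = 7. P is now [[1, 6, 9], [2, 8], [4], [5]].
Step i=7: Q has 7 at row 4, column 1; remove 5 from row 4 of P and reverse-bump: 5 enters row 3 and ejects 4; 4 enters row 2 and ejects 2; 2 enters row 1 and ejects 1. So w(7) = 1. P is now [[2, 6, 9], [4, 8], [5]].
Step i=6: Q has 6 at row 2, column 2; remove 8 from row 2 of P and reverse-bump: 8 enters row 1 and ejects 6. So w(6) = 6. P is now [[2, 8, 9], [4], [5]].
Step i=5: Q has 5 at row 1, column 3; remove that cell from P, ejecting 9. So w(5) = 9. P is now [[2, 8], [4], [5]].
Step i=4: Q has 4 at row 3, column 1; remove 5 from row 3 of P and reverse-bump: 5 enters row 2 and ejects 4; 4 enters row 1 and ejects 2. So w(4) = 2. P is now [[4, 8], [5]].
Step i=3: Q has 3 at row 1, column 2; remove that cell from P, ejecting 8. So w(3) = 8. P is now [[4], [5]].
Step i=2: Q has 2 at row 2, column 1; remove 5 from row 2 of P and reverse-bump: 5 enters row 1 and ejects 4. So w(2) = 4. P is now [[5]].
Step i=1: Q has 1 at row 1, column 1; remove that cell from P, ejecting 5. So w(1) = 5. P is now [].

So w = 5 4 8 2 9 6 1 7 3.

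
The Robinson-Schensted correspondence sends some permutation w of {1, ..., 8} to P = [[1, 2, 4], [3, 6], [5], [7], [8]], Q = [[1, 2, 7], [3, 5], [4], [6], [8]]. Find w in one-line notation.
5 8 7 1 6 3 4 2

Reverse the RSK construction: for i from n down to 1, find the cell of Q containing i, remove the entry at that cell from P, and reverse-bump it up through P; the value ejected from row 1 is w(i).

Step i=8: Q has 8 at row 5, column 1; remove 8 from row 5 of P and reverse-bump: 8 enters row 4 and ejects 7; 7 enters row 3 and ejects 5; 5 enters row 2 and ejects 3; 3 enters row 1 and ejects 2. So w(8) = 2. P is now [[1, 3, 4], [5, 6], [7], [8]].
Step i=7: Q has 7 at row 1, column 3; remove that cell from P, ejecting 4. So w(7) = 4. P is now [[1, 3], [5, 6], [7], [8]].
Step i=6: Q has 6 at row 4, column 1; remove 8 from row 4 of P and reverse-bump: 8 enters row 3 and ejects 7; 7 enters row 2 and ejects 6; 6 enters row 1 and ejects 3. So w(6) = 3. P is now [[1, 6], [5, 7], [8]].
Step i=5: Q has 5 at row 2, column 2; remove 7 from row 2 of P and reverse-bump: 7 enters row 1 and ejects 6. So w(5) = 6. P is now [[1, 7], [5], [8]].
Step i=4: Q has 4 at row 3, column 1; remove 8 from row 3 of P and reverse-bump: 8 enters row 2 and ejects 5; 5 enters row 1 and ejects 1. So w(4) = 1. P is now [[5, 7], [8]].
Step i=3: Q has 3 at row 2, column 1; remove 8 from row 2 of P and reverse-bump: 8 enters row 1 and ejects 7. So w(3) = 7. P is now [[5, 8]].
Step i=2: Q has 2 at row 1, column 2; remove that cell from P, ejecting 8. So w(2) = 8. P is now [[5]].
Step i=1: Q has 1 at row 1, column 1; remove that cell from P, ejecting 5. So w(1) = 5. P is now [].

So w = 5 8 7 1 6 3 4 2.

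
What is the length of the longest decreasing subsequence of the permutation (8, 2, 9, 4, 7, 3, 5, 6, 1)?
4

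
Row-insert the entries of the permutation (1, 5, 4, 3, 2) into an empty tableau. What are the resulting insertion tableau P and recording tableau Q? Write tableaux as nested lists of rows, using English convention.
Insert each entry of the permutation into P by Schensted row insertion, recording in Q the position of each new cell.

Insert 1: appended to row 1. P = [[1]], Q = [[1]].
Insert 5: appended to row 1. P = [[1, 5]], Q = [[1, 2]].
Insert 4: 4 bumps 5 from row 1; 5 starts row 2. P = [[1, 4], [5]], Q = [[1, 2], [3]].
Insert 3: 3 bumps 4 from row 1; 4 bumps 5 from row 2; 5 starts row 3. P = [[1, 3], [4], [5]], Q = [[1, 2], [3], [4]].
Insert 2: 2 bumps 3 from row 1; 3 bumps 4 from row 2; 4 bumps 5 from row 3; 5 starts row 4. P = [[1, 2], [3], [4], [5]], Q = [[1, 2], [3], [4], [5]].

So P = [[1, 2], [3], [4], [5]], Q = [[1, 2], [3], [4], [5]].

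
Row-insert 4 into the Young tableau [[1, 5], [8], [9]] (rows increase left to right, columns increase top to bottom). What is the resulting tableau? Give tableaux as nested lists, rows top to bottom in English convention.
[[1, 4], [5], [8], [9]]

In row 1, 4 replaces 5 (the leftmost entry greater than 4); 5 is bumped to row 2. In row 2, 5 replaces 8 (the leftmost entry greater than 5); 8 is bumped to row 3. In row 3, 8 replaces 9 (the leftmost entry greater than 8); 9 is bumped to row 4. 9 starts a new row 4. The new tableau is [[1, 4], [5], [8], [9]].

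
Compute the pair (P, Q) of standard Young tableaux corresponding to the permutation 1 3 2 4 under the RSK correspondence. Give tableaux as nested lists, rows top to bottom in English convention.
P = [[1, 2, 4], [3]], Q = [[1, 2, 4], [3]]

Insert each entry of the permutation into P by Schensted row insertion, recording in Q the position of each new cell.

Insert 1: appended to row 1. P = [[1]].
Insert 3: appended to row 1. P = [[1, 3]].
Insert 2: 2 bumps 3 from row 1; 3 starts row 2. P = [[1, 2], [3]].
Insert 4: appended to row 1. P = [[1, 2, 4], [3]].

So P = [[1, 2, 4], [3]], Q = [[1, 2, 4], [3]].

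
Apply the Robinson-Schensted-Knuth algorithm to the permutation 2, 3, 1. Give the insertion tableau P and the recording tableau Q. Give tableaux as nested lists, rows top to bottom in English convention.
Insert each entry of the permutation into P by Schensted row insertion, recording in Q the position of each new cell.

Insert 2: appended to row 1. P = [[2]], Q = [[1]].
Insert 3: appended to row 1. P = [[2, 3]], Q = [[1, 2]].
Insert 1: 1 bumps 2 from row 1; 2 starts row 2. P = [[1, 3], [2]], Q = [[1, 2], [3]].

So P = [[1, 3], [2]], Q = [[1, 2], [3]].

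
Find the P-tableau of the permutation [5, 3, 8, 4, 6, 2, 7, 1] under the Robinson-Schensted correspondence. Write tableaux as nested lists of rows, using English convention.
P = [[1, 4, 6, 7], [2, 8], [3], [5]]

Insert 5: appended to row 1. P = [[5]].
Insert 3: 3 bumps 5 from row 1; 5 starts row 2. P = [[3], [5]].
Insert 8: appended to row 1. P = [[3, 8], [5]].
Insert 4: 4 bumps 8 from row 1; 8 appends to row 2. P = [[3, 4], [5, 8]].
Insert 6: appended to row 1. P = [[3, 4, 6], [5, 8]].
Insert 2: 2 bumps 3 from row 1; 3 bumps 5 from row 2; 5 starts row 3. P = [[2, 4, 6], [3, 8], [5]].
Insert 7: appended to row 1. P = [[2, 4, 6, 7], [3, 8], [5]].
Insert 1: 1 bumps 2 from row 1; 2 bumps 3 from row 2; 3 bumps 5 from row 3; 5 starts row 4. P = [[1, 4, 6, 7], [2, 8], [3], [5]].

So P = [[1, 4, 6, 7], [2, 8], [3], [5]].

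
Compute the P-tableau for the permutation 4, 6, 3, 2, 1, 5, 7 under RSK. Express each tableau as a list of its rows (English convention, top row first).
Insert 4: appended to row 1. P = [[4]].
Insert 6: appended to row 1. P = [[4, 6]].
Insert 3: 3 bumps 4 from row 1; 4 starts row 2. P = [[3, 6], [4]].
Insert 2: 2 bumps 3 from row 1; 3 bumps 4 from row 2; 4 starts row 3. P = [[2, 6], [3], [4]].
Insert 1: 1 bumps 2 from row 1; 2 bumps 3 from row 2; 3 bumps 4 from row 3; 4 starts row 4. P = [[1, 6], [2], [3], [4]].
Insert 5: 5 bumps 6 from row 1; 6 appends to row 2. P = [[1, 5], [2, 6], [3], [4]].
Insert 7: appended to row 1. P = [[1, 5, 7], [2, 6], [3], [4]].

So P = [[1, 5, 7], [2, 6], [3], [4]].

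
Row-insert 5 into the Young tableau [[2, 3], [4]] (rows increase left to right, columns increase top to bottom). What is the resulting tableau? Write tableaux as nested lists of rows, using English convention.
[[2, 3, 5], [4]]

5 is larger than every entry of row 1, so it is appended to row 1. The new tableau is [[2, 3, 5], [4]].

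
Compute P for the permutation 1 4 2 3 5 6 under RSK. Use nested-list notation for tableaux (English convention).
P = [[1, 2, 3, 5, 6], [4]]

After inserting 1: P = [[1]].
After inserting 4: P = [[1, 4]].
After inserting 2: P = [[1, 2], [4]].
After inserting 3: P = [[1, 2, 3], [4]].
After inserting 5: P = [[1, 2, 3, 5], [4]].
After inserting 6: P = [[1, 2, 3, 5, 6], [4]].

So P = [[1, 2, 3, 5, 6], [4]].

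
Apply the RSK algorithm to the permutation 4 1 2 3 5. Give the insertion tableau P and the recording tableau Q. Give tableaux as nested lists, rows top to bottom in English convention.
Insert each entry of the permutation into P by Schensted row insertion, recording in Q the position of each new cell.

Insert 4: appended to row 1. P = [[4]].
Insert 1: 1 bumps 4 from row 1; 4 starts row 2. P = [[1], [4]].
Insert 2: appended to row 1. P = [[1, 2], [4]].
Insert 3: appended to row 1. P = [[1, 2, 3], [4]].
Insert 5: appended to row 1. P = [[1, 2, 3, 5], [4]].

So P = [[1, 2, 3, 5], [4]], Q = [[1, 3, 4, 5], [2]].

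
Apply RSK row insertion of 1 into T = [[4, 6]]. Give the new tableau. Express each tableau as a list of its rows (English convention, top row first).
In row 1, 1 replaces 4 (the leftmost entry greater than 1); 4 is bumped to row 2. 4 starts a new row 2. The new tableau is [[1, 6], [4]].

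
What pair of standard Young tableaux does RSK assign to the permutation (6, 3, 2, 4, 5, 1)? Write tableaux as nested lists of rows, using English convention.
P = [[1, 4, 5], [2], [3], [6]], Q = [[1, 4, 5], [2], [3], [6]]

Insert each entry of the permutation into P by Schensted row insertion, recording in Q the position of each new cell.

Insert 6: appended to row 1. P = [[6]], Q = [[1]].
Insert 3: 3 bumps 6 from row 1; 6 starts row 2. P = [[3], [6]], Q = [[1], [2]].
Insert 2: 2 bumps 3 from row 1; 3 bumps 6 from row 2; 6 starts row 3. P = [[2], [3], [6]], Q = [[1], [2], [3]].
Insert 4: appended to row 1. P = [[2, 4], [3], [6]], Q = [[1, 4], [2], [3]].
Insert 5: appended to row 1. P = [[2, 4, 5], [3], [6]], Q = [[1, 4, 5], [2], [3]].
Insert 1: 1 bumps 2 from row 1; 2 bumps 3 from row 2; 3 bumps 6 from row 3; 6 starts row 4. P = [[1, 4, 5], [2], [3], [6]], Q = [[1, 4, 5], [2], [3], [6]].

So P = [[1, 4, 5], [2], [3], [6]], Q = [[1, 4, 5], [2], [3], [6]].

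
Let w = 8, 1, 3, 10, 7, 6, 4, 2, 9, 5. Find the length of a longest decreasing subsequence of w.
5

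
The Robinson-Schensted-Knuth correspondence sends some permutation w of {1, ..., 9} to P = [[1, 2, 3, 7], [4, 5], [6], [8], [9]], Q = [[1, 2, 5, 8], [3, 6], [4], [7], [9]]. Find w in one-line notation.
Reverse the RSK construction: for i from n down to 1, find the cell of Q containing i, remove the entry at that cell from P, and reverse-bump it up through P; the value ejected from row 1 is w(i).

Step i=9: Q has 9 at row 5, column 1; remove 9 from row 5 of P and reverse-bump: 9 enters row 4 and ejects 8; 8 enters row 3 and ejects 6; 6 enters row 2 and ejects 5; 5 enters row 1 and ejects 3. So w(9) = 3. P is now [[1, 2, 5, 7], [4, 6], [8], [9]].
Step i=8: Q has 8 at row 1, column 4; remove that cell from P, ejecting 7. So w(8) = 7. P is now [[1, 2, 5], [4, 6], [8], [9]].
Step i=7: Q has 7 at row 4, column 1; remove 9 from row 4 of P and reverse-bump: 9 enters row 3 and ejects 8; 8 enters row 2 and ejects 6; 6 enters row 1 and ejects 5. So w(7) = 5. P is now [[1, 2, 6], [4, 8], [9]].
Step i=6: Q has 6 at row 2, column 2; remove 8 from row 2 of P and reverse-bump: 8 enters row 1 and ejects 6. So w(6) = 6. P is now [[1, 2, 8], [4], [9]].
Step i=5: Q has 5 at row 1, column 3; remove that cell from P, ejecting 8. So w(5) = 8. P is now [[1, 2], [4], [9]].
Step i=4: Q has 4 at row 3, column 1; remove 9 from row 3 of P and reverse-bump: 9 enters row 2 and ejects 4; 4 enters row 1 and ejects 2. So w(4) = 2. P is now [[1, 4], [9]].
Step i=3: Q has 3 at row 2, column 1; remove 9 from row 2 of P and reverse-bump: 9 enters row 1 and ejects 4. So w(3) = 4. P is now [[1, 9]].
Step i=2: Q has 2 at row 1, column 2; remove that cell from P, ejecting 9. So w(2) = 9. P is now [[1]].
Step i=1: Q has 1 at row 1, column 1; remove that cell from P, ejecting 1. So w(1) = 1. P is now [].

So w = 1 9 4 2 8 6 5 7 3.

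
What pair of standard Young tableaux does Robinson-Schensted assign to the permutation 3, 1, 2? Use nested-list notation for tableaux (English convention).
P = [[1, 2], [3]], Q = [[1, 3], [2]]

Insert each entry of the permutation into P by Schensted row insertion, recording in Q the position of each new cell.

Insert 3: appended to row 1. P = [[3]].
Insert 1: 1 bumps 3 from row 1; 3 starts row 2. P = [[1], [3]].
Insert 2: appended to row 1. P = [[1, 2], [3]].

So P = [[1, 2], [3]], Q = [[1, 3], [2]].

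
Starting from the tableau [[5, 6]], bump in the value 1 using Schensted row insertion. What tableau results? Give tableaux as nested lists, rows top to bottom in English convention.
[[1, 6], [5]]

In row 1, 1 replaces 5 (the leftmost entry greater than 1); 5 is bumped to row 2. 5 starts a new row 2. The new tableau is [[1, 6], [5]].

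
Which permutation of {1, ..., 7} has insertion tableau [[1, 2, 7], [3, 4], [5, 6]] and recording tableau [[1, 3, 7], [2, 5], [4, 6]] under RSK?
Reverse RSK: for i = n, n-1, ..., 1, locate i in Q, remove the corresponding corner cell from P, and reverse-bump its entry up through P; the value ejected from row 1 is w(i).

So w = 5 3 6 1 4 2 7.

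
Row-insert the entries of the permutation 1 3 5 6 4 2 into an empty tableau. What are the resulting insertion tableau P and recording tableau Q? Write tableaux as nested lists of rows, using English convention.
P = [[1, 2, 4, 6], [3], [5]], Q = [[1, 2, 3, 4], [5], [6]]

Insert each entry of the permutation into P by Schensted row insertion, recording in Q the position of each new cell.

Insert 1: appended to row 1. P = [[1]].
Insert 3: appended to row 1. P = [[1, 3]].
Insert 5: appended to row 1. P = [[1, 3, 5]].
Insert 6: appended to row 1. P = [[1, 3, 5, 6]].
Insert 4: 4 bumps 5 from row 1; 5 starts row 2. P = [[1, 3, 4, 6], [5]].
Insert 2: 2 bumps 3 from row 1; 3 bumps 5 from row 2; 5 starts row 3. P = [[1, 2, 4, 6], [3], [5]].

So P = [[1, 2, 4, 6], [3], [5]], Q = [[1, 2, 3, 4], [5], [6]].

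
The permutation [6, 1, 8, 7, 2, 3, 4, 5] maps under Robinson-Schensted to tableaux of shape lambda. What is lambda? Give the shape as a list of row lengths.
Row-insert each entry into an empty tableau.

After inserting 6: P = [[6]].
After inserting 1: P = [[1], [6]].
After inserting 8: P = [[1, 8], [6]].
After inserting 7: P = [[1, 7], [6, 8]].
After inserting 2: P = [[1, 2], [6, 7], [8]].
After inserting 3: P = [[1, 2, 3], [6, 7], [8]].
After inserting 4: P = [[1, 2, 3, 4], [6, 7], [8]].
After inserting 5: P = [[1, 2, 3, 4, 5], [6, 7], [8]].

The final insertion tableau P = [[1, 2, 3, 4, 5], [6, 7], [8]] has shape [5, 2, 1].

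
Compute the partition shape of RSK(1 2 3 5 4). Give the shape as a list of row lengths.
Row-insert each entry into an empty tableau.

After inserting 1: P = [[1]].
After inserting 2: P = [[1, 2]].
After inserting 3: P = [[1, 2, 3]].
After inserting 5: P = [[1, 2, 3, 5]].
After inserting 4: P = [[1, 2, 3, 4], [5]].

The final insertion tableau P = [[1, 2, 3, 4], [5]] has shape [4, 1].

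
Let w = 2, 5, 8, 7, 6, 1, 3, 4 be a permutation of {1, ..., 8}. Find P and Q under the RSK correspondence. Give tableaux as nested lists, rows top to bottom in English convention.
Insert each entry of the permutation into P by Schensted row insertion, recording in Q the position of each new cell.

Insert 2: appended to row 1. P = [[2]].
Insert 5: appended to row 1. P = [[2, 5]].
Insert 8: appended to row 1. P = [[2, 5, 8]].
Insert 7: 7 bumps 8 from row 1; 8 starts row 2. P = [[2, 5, 7], [8]].
Insert 6: 6 bumps 7 from row 1; 7 bumps 8 from row 2; 8 starts row 3. P = [[2, 5, 6], [7], [8]].
Insert 1: 1 bumps 2 from row 1; 2 bumps 7 from row 2; 7 bumps 8 from row 3; 8 starts row 4. P = [[1, 5, 6], [2], [7], [8]].
Insert 3: 3 bumps 5 from row 1; 5 appends to row 2. P = [[1, 3, 6], [2, 5], [7], [8]].
Insert 4: 4 bumps 6 from row 1; 6 appends to row 2. P = [[1, 3, 4], [2, 5, 6], [7], [8]].

So P = [[1, 3, 4], [2, 5, 6], [7], [8]], Q = [[1, 2, 3], [4, 7, 8], [5], [6]].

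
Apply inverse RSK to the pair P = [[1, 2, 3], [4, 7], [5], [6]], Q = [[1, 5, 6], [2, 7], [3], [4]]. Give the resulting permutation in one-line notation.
Reverse RSK: for i = n, n-1, ..., 1, locate i in Q, remove the corresponding corner cell from P, and reverse-bump its entry up through P; the value ejected from row 1 is w(i).

So w = 6 5 4 1 2 7 3.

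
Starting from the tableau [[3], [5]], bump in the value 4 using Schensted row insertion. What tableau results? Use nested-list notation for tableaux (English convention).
[[3, 4], [5]]

4 is larger than every entry of row 1, so it is appended to row 1. The new tableau is [[3, 4], [5]].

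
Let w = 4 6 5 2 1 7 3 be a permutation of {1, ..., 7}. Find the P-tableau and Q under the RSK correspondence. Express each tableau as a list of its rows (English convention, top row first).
P = [[1, 3, 7], [2, 5], [4], [6]], Q = [[1, 2, 6], [3, 7], [4], [5]]

Insert each entry of the permutation into P by Schensted row insertion, recording in Q the position of each new cell.

After inserting 4: P = [[4]].
After inserting 6: P = [[4, 6]].
After inserting 5: P = [[4, 5], [6]].
After inserting 2: P = [[2, 5], [4], [6]].
After inserting 1: P = [[1, 5], [2], [4], [6]].
After inserting 7: P = [[1, 5, 7], [2], [4], [6]].
After inserting 3: P = [[1, 3, 7], [2, 5], [4], [6]].

So P = [[1, 3, 7], [2, 5], [4], [6]], Q = [[1, 2, 6], [3, 7], [4], [5]].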